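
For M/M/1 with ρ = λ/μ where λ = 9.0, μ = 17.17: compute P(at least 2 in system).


ρ = 9.0/17.17 = 0.5242
P(N ≥ n) = ρ^n = 0.5242^2 = 0.274754

Final: 0.274754


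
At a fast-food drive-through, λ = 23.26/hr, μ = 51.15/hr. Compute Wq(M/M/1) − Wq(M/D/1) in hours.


ρ = 23.26/51.15 = 0.4547
Wq(M/M/1) = ρ/(μ−λ) = 0.4547/27.89 = 0.01630 hr
Wq(M/D/1) = ρ/(2(μ−λ)) = 0.008152 hr
Savings = 0.01630 − 0.008152 = 0.008152 hr

Final: 0.008152 hr


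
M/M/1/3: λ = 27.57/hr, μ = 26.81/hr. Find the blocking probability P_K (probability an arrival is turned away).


ρ = λ/μ = 27.57/26.81 = 1.0283
P_K = (1−ρ)ρ^K/(1−ρ^(K+1)) = (-0.02835·1.087476)/(1 − 1.118304)
= -0.030827/-0.118304 = 0.260578

Final: 0.260578


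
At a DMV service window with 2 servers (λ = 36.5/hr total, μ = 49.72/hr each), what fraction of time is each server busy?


ρ = λ/(cμ) = 36.5/(2·49.72) = 36.5/99.44 = 0.3671

Final: 0.3671


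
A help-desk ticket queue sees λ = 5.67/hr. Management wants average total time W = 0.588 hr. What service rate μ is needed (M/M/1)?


W = 1/(μ−λ) ⇒ μ − λ = 1/W = 1/0.588 = 1.7007
μ = λ + 1/W = 5.67 + 1.7007 = 7.3707 per hr

Final: 7.3707 /hr


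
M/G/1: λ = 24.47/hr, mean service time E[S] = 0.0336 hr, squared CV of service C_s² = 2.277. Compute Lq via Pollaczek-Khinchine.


ρ = λ·E[S] = 24.47·0.0336 = 0.8222
Lq = ρ²(1+C_s²)/(2(1−ρ)) = 0.6760·(1+2.277)/(2·0.1778)
= 0.6760·3.2770/0.3556 = 6.22933

Final: 6.22933


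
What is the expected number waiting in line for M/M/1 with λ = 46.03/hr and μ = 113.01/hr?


ρ = 46.03/113.01 = 0.4073
Lq = ρ²/(1−ρ) = 0.1659/0.5927 = 0.2799

Final: 0.2799


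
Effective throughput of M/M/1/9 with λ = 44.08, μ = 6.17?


ρ = 7.1442; P_K = (1−ρ)ρ^9/(1−ρ^10) = 0.860027
λ_eff = λ(1 − P_K) = 44.08·(1 − 0.860027) = 44.08·0.139973 = 6.1700 /hr

Final: 6.1700 /hr


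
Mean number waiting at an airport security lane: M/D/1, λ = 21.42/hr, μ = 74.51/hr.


ρ = 21.42/74.51 = 0.2875
M/D/1: Lq = ρ²/(2(1−ρ)) = 0.08264/(2·0.7125) = 0.05799

Final: 0.05799


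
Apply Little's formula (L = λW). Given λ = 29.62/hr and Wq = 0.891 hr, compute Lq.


Lq = λWq = 29.62·0.891 = 26.3914

Final: 26.3914


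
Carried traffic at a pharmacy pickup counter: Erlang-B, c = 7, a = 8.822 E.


B(7,8.822) = 0.352519 (Erlang-B)
Carried load = a(1 − B) = 8.822·(1 − 0.352519) = 8.822·0.647481 = 5.7121 E

Final: 5.7121 Erlangs


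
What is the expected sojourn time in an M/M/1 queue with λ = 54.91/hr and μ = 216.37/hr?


W = 1/(μ−λ) = 1/(216.37 − 54.91) = 1/161.46 = 0.006193 hr

Final: 0.006193 hr


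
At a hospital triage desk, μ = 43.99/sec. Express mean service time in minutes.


Mean service time = 1/μ = 1/43.99 second = 0.02273 second
In minutes: 0.02273 × 0.0166667 = 0.0003789 min

Final: 0.0003789 min


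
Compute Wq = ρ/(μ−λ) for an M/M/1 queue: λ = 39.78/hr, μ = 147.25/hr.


ρ = 39.78/147.25 = 0.2702
Wq = ρ/(μ−λ) = 0.2702/(147.25 − 39.78) = 0.2702/107.47 = 0.002514 hr

Final: 0.002514 hr


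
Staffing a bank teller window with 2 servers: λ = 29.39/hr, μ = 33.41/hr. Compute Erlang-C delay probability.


a = λ/μ = 0.8797; ρ = a/2 = 0.4398
P₀ = 0.389045 (from M/M/c formula)
C(c,a) = [a^c/(c!(1−ρ))]·P₀ = [0.77383/(2·0.5602)]·0.389045
= 0.69072·0.389045 = 0.268722

Final: 0.268722


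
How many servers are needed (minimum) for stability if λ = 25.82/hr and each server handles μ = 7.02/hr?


Stability requires cμ > λ ⇔ c > λ/μ.
λ/μ = 25.82/7.02 = 3.6781
Minimum integer c = ⌊3.6781⌋ + 1 = 4
Check: 4·7.02 = 28.08 > 25.82, while 3·7.02 = 21.06 ≤ 25.82

Final: 4 servers


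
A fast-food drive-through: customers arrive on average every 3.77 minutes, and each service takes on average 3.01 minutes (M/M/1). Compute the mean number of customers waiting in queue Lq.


λ = 60/3.77 = 15.9151 /hr
μ = 60/3.01 = 19.9336 /hr
ρ = λ/μ = 15.9151/19.9336 = 0.7984
Lq = ρ²/(1−ρ) = 0.6375/0.2016 = 3.1621

Final: 3.1621


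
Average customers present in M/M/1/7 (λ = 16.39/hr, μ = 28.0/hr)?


ρ = 16.39/28.0 = 0.5854
L = ρ[1 − (K+1)ρ^K + Kρ^(K+1)] / [(1−ρ)(1−ρ^(K+1))]
Numerator: 0.5854·(1 − 8·0.023548 + 7·0.013784) = 0.531566
Denominator: (0.4146)·(0.986216) = 0.408928
L = 0.531566/0.408928 = 1.2999

Final: 1.2999


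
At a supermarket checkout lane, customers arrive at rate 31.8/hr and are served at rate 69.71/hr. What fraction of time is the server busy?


ρ = λ/μ = 31.8/69.71 = 0.4562

Final: 0.4562


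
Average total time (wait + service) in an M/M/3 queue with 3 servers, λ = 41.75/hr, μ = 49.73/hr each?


a = 0.8395; ρ = 0.2798; P₀ = 0.429390
Lq = P₀·a^c·ρ/(c!(1−ρ)²) = 0.02285
Wq = Lq/λ = 0.02285/41.75 = 0.0005473 hr
W = Wq + 1/μ = 0.0005473 + 0.02011 = 0.02066 hr

Final: 0.02066 hr


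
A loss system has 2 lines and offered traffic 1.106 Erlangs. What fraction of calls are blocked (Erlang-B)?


B(c,a) = (a^c/c!) / Σ_{k=0}^{c} a^k/k!
a^2/2! = 0.611618
Σ terms (k=0..2): 1.00000 + 1.10600 + 0.61162 = 2.717618
B = 0.611618/2.717618 = 0.225057

Final: 0.225057


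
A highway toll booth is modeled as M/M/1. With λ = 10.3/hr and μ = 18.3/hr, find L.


ρ = λ/μ = 10.3/18.3 = 0.5628
L = ρ/(1−ρ) = 0.5628/(1 − 0.5628) = 0.5628/0.4372 = 1.2875

Final: 1.2875


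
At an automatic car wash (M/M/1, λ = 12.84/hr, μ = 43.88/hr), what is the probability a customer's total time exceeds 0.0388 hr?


W ~ Exponential(μ−λ) for M/M/1.
μ − λ = 43.88 − 12.84 = 31.0400
P(W > t) = e^{−(μ−λ)t} = e^{−1.2044} = 0.299886

Final: 0.299886


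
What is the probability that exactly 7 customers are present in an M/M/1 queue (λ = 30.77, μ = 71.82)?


ρ = 30.77/71.82 = 0.4284
P_n = (1−ρ)·ρ^n = (1 − 0.4284)·0.4284^7 = 0.5716·0.002650 = 0.001514

Final: 0.001514


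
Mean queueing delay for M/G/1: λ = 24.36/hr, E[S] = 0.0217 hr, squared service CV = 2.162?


ρ = λ·E[S] = 24.36·0.0217 = 0.5286
E[S²] = E[S]²(1+C_s²) = 0.0217²·(1+2.162) = 0.001489
Wq = λ·E[S²]/(2(1−ρ)) = 24.36·0.001489/(2·0.4714) = 0.03847 hr

Final: 0.03847 hr


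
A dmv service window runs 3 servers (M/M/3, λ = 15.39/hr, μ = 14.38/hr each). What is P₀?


a = λ/μ = 15.39/14.38 = 1.0702; ρ = a/c = 0.3567
Σ_{k=0}^{2} a^k/k! (terms k=0..2) = 1.00000 + 1.07024 + 0.57270 = 2.64294
Tail: a^3/(3!(1−ρ)) = 1.22586/(6·0.6433) = 0.31762
P₀ = 1/(2.64294 + 0.31762) = 1/2.96056 = 0.337774

Final: 0.337774


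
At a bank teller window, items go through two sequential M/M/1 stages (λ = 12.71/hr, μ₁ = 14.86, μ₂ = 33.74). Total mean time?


Each node sees arrival rate λ = 12.71/hr (tandem ⇒ throughput preserved).
W₁ = 1/(μ₁−λ) = 1/(14.86−12.71) = 0.46512 hr
W₂ = 1/(μ₂−λ) = 1/(33.74−12.71) = 0.04755 hr
W_total = W₁ + W₂ = 0.46512 + 0.04755 = 0.51267 hr

Final: 0.51267 hr


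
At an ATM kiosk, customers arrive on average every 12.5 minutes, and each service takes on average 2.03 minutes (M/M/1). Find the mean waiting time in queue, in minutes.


λ = 60/12.5 = 4.8000 /hr
μ = 60/2.03 = 29.5567 /hr
ρ = λ/μ = 4.8000/29.5567 = 0.1624
Wq = ρ/(μ−λ) = 0.1624/(29.5567−4.8000) = 0.006560 hr
In minutes: 0.006560·60 = 0.3936 min

Final: 0.3936 min


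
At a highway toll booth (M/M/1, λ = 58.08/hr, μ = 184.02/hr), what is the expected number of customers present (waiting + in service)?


ρ = λ/μ = 58.08/184.02 = 0.3156
L = ρ/(1−ρ) = 0.3156/(1 − 0.3156) = 0.3156/0.6844 = 0.4612

Final: 0.4612


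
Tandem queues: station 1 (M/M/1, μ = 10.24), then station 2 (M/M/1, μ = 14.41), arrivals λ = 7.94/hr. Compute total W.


Each node sees arrival rate λ = 7.94/hr (tandem ⇒ throughput preserved).
W₁ = 1/(μ₁−λ) = 1/(10.24−7.94) = 0.43478 hr
W₂ = 1/(μ₂−λ) = 1/(14.41−7.94) = 0.15456 hr
W_total = W₁ + W₂ = 0.43478 + 0.15456 = 0.58934 hr

Final: 0.58934 hr


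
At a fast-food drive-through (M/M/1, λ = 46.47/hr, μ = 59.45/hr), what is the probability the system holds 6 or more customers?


ρ = 46.47/59.45 = 0.7817
P(N ≥ n) = ρ^n = 0.7817^6 = 0.228100

Final: 0.228100


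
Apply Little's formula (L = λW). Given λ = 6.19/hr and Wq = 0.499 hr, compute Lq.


Lq = λWq = 6.19·0.499 = 3.0888

Final: 3.0888


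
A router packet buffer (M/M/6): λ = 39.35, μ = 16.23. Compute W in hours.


a = 2.4245; ρ = 0.4041; P₀ = 0.088103
Lq = P₀·a^c·ρ/(c!(1−ρ)²) = 0.02828
Wq = Lq/λ = 0.02828/39.35 = 0.0007188 hr
W = Wq + 1/μ = 0.0007188 + 0.06161 = 0.06233 hr

Final: 0.06233 hr


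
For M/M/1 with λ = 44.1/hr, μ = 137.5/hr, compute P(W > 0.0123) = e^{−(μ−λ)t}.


W ~ Exponential(μ−λ) for M/M/1.
μ − λ = 137.5 − 44.1 = 93.4000
P(W > t) = e^{−(μ−λ)t} = e^{−1.1488} = 0.317011

Final: 0.317011


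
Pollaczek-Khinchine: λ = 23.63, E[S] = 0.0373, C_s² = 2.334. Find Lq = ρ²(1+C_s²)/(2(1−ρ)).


ρ = λ·E[S] = 23.63·0.0373 = 0.8814
Lq = ρ²(1+C_s²)/(2(1−ρ)) = 0.7769·(1+2.334)/(2·0.1186)
= 0.7769·3.3340/0.2372 = 10.91924

Final: 10.91924


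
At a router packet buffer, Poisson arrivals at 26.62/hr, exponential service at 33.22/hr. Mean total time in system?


W = 1/(μ−λ) = 1/(33.22 − 26.62) = 1/6.60 = 0.1515 hr

Final: 0.1515 hr


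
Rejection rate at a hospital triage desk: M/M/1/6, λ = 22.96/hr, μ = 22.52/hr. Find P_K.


ρ = λ/μ = 22.96/22.52 = 1.0195
P_K = (1−ρ)ρ^K/(1−ρ^(K+1)) = (-0.01954·1.123107)/(1 − 1.145050)
= -0.021943/-0.145050 = 0.151282

Final: 0.151282


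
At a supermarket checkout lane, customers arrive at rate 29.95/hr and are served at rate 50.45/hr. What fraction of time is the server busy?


ρ = λ/μ = 29.95/50.45 = 0.5937

Final: 0.5937


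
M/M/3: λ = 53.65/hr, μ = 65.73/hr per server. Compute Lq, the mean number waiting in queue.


a = λ/μ = 0.8162; ρ = a/3 = 0.2721
P₀ = 0.439787
Lq = P₀·a^c·ρ / (c!·(1−ρ)²) = 0.439787·0.54377·0.2721/(6·0.52988)
= 0.02047

Final: 0.02047


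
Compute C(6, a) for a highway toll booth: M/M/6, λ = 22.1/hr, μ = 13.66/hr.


a = λ/μ = 1.6179; ρ = a/6 = 0.2696
P₀ = 0.198243 (from M/M/c formula)
C(c,a) = [a^c/(c!(1−ρ))]·P₀ = [17.93286/(720·0.7304)]·0.198243
= 0.03410·0.198243 = 0.006761

Final: 0.006761


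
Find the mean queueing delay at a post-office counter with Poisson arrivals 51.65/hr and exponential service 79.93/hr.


ρ = 51.65/79.93 = 0.6462
Wq = ρ/(μ−λ) = 0.6462/(79.93 − 51.65) = 0.6462/28.28 = 0.02285 hr

Final: 0.02285 hr


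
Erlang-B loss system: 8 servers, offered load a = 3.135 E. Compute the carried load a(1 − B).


B(8,3.135) = 0.010117 (Erlang-B)
Carried load = a(1 − B) = 3.135·(1 − 0.010117) = 3.135·0.989883 = 3.1033 E

Final: 3.1033 Erlangs


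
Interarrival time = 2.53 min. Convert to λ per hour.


λ = 1/(interarrival time) in consistent units.
1 hour = 60 min, so λ = 60/2.53 = 23.7154 per hour

Final: 23.7154 /hr


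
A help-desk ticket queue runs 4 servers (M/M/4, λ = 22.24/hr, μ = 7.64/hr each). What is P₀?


a = λ/μ = 22.24/7.64 = 2.9110; ρ = a/c = 0.7277
Σ_{k=0}^{3} a^k/k! (terms k=0..3) = 1.00000 + 2.91099 + 4.23695 + 4.11124 = 12.25918
Tail: a^4/(4!(1−ρ)) = 71.80682/(24·0.2723) = 10.98967
P₀ = 1/(12.25918 + 10.98967) = 1/23.24885 = 0.043013

Final: 0.043013


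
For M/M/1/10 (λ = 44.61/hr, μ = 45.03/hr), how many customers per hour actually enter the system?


ρ = 0.9907; P_K = (1−ρ)ρ^10/(1−ρ^11) = 0.086710
λ_eff = λ(1 − P_K) = 44.61·(1 − 0.086710) = 44.61·0.913290 = 40.7419 /hr

Final: 40.7419 /hr


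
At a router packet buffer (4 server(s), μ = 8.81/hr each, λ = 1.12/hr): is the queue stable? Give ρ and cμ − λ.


Total capacity cμ = 4·8.81 = 35.24/hr
ρ = λ/(cμ) = 1.12/35.24 = 0.03178
Stable ⇔ ρ < 1: YES
Spare capacity = cμ − λ = 35.24 − 1.12 = 34.12/hr

Final: ρ = 0.03178; stable; margin = 34.12/hr


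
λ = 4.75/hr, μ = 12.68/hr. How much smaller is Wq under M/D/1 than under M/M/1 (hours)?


ρ = 4.75/12.68 = 0.3746
Wq(M/M/1) = ρ/(μ−λ) = 0.3746/7.93 = 0.04724 hr
Wq(M/D/1) = ρ/(2(μ−λ)) = 0.02362 hr
Savings = 0.04724 − 0.02362 = 0.02362 hr

Final: 0.02362 hr


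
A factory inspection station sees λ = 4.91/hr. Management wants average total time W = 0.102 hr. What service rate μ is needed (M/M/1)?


W = 1/(μ−λ) ⇒ μ − λ = 1/W = 1/0.102 = 9.8039
μ = λ + 1/W = 4.91 + 9.8039 = 14.7139 per hr

Final: 14.7139 /hr


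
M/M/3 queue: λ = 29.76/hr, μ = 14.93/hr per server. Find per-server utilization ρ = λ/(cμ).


ρ = λ/(cμ) = 29.76/(3·14.93) = 29.76/44.79 = 0.6644

Final: 0.6644


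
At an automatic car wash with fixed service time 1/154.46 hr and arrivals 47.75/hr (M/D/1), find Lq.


ρ = 47.75/154.46 = 0.3091
M/D/1: Lq = ρ²/(2(1−ρ)) = 0.09557/(2·0.6909) = 0.06917

Final: 0.06917


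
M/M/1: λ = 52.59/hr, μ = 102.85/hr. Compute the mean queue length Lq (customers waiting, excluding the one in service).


ρ = 52.59/102.85 = 0.5113
Lq = ρ²/(1−ρ) = 0.2615/0.4887 = 0.5350

Final: 0.5350


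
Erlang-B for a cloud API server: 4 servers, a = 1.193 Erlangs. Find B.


B(c,a) = (a^c/c!) / Σ_{k=0}^{c} a^k/k!
a^4/4! = 0.084402
Σ terms (k=0..4): 1.00000 + 1.19300 + 0.71162 + 0.28299 + 0.08440 = 3.272015
B = 0.084402/3.272015 = 0.025795

Final: 0.025795


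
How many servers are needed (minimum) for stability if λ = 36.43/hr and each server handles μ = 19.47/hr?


Stability requires cμ > λ ⇔ c > λ/μ.
λ/μ = 36.43/19.47 = 1.8711
Minimum integer c = ⌊1.8711⌋ + 1 = 2
Check: 2·19.47 = 38.94 > 36.43, while 1·19.47 = 19.47 ≤ 36.43

Final: 2 servers


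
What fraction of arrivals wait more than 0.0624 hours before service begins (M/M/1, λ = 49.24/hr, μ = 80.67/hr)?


ρ = 49.24/80.67 = 0.6104
P(Wq > t) = ρ·e^{−(μ−λ)t} = 0.6104·e^{−1.9612}
= 0.6104·0.140685 = 0.085872

Final: 0.085872


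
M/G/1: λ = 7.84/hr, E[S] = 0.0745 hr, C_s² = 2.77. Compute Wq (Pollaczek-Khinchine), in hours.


ρ = λ·E[S] = 7.84·0.0745 = 0.5841
E[S²] = E[S]²(1+C_s²) = 0.0745²·(1+2.77) = 0.020924
Wq = λ·E[S²]/(2(1−ρ)) = 7.84·0.020924/(2·0.4159) = 0.19721 hr

Final: 0.19721 hr


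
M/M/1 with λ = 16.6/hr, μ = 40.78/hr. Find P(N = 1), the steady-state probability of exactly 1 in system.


ρ = 16.6/40.78 = 0.4071
P_n = (1−ρ)·ρ^n = (1 − 0.4071)·0.4071^1 = 0.5929·0.407062 = 0.241363

Final: 0.241363


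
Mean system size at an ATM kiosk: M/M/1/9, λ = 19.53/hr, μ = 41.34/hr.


ρ = 19.53/41.34 = 0.4724
L = ρ[1 − (K+1)ρ^K + Kρ^(K+1)] / [(1−ρ)(1−ρ^(K+1))]
Numerator: 0.4724·(1 − 10·0.001172 + 9·0.0005538) = 0.469241
Denominator: (0.5276)·(0.999446) = 0.527284
L = 0.469241/0.527284 = 0.8899

Final: 0.8899


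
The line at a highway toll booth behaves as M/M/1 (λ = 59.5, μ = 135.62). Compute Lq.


ρ = 59.5/135.62 = 0.4387
Lq = ρ²/(1−ρ) = 0.1925/0.5613 = 0.3429

Final: 0.3429


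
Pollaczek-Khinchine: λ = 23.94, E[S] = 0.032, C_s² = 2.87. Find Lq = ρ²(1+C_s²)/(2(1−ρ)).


ρ = λ·E[S] = 23.94·0.032 = 0.7661
Lq = ρ²(1+C_s²)/(2(1−ρ)) = 0.5869·(1+2.87)/(2·0.2339)
= 0.5869·3.8700/0.4678 = 4.85469

Final: 4.85469


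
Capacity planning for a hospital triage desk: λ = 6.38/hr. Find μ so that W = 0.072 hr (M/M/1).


W = 1/(μ−λ) ⇒ μ − λ = 1/W = 1/0.072 = 13.8889
μ = λ + 1/W = 6.38 + 13.8889 = 20.2689 per hr

Final: 20.2689 /hr


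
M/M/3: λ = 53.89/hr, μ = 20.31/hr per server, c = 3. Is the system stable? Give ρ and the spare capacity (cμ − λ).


Total capacity cμ = 3·20.31 = 60.93/hr
ρ = λ/(cμ) = 53.89/60.93 = 0.8845
Stable ⇔ ρ < 1: YES
Spare capacity = cμ − λ = 60.93 − 53.89 = 7.04/hr

Final: ρ = 0.8845; stable; margin = 7.04/hr


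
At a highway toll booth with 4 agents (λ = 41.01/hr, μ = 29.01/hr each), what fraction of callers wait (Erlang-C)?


a = λ/μ = 1.4137; ρ = a/4 = 0.3534
P₀ = 0.241485 (from M/M/c formula)
C(c,a) = [a^c/(c!(1−ρ))]·P₀ = [3.99363/(24·0.6466)]·0.241485
= 0.25735·0.241485 = 0.062147

Final: 0.062147


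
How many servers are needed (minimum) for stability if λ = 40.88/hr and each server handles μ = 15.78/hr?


Stability requires cμ > λ ⇔ c > λ/μ.
λ/μ = 40.88/15.78 = 2.5906
Minimum integer c = ⌊2.5906⌋ + 1 = 3
Check: 3·15.78 = 47.34 > 40.88, while 2·15.78 = 31.56 ≤ 40.88

Final: 3 servers


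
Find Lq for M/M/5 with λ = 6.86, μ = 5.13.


a = λ/μ = 1.3372; ρ = a/5 = 0.2674
P₀ = 0.262347
Lq = P₀·a^c·ρ / (c!·(1−ρ)²) = 0.262347·4.27596·0.2674/(120·0.53663)
= 0.004659

Final: 0.004659


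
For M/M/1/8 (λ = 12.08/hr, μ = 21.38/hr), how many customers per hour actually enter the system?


ρ = 0.5650; P_K = (1−ρ)ρ^8/(1−ρ^9) = 0.004545
λ_eff = λ(1 − P_K) = 12.08·(1 − 0.004545) = 12.08·0.995455 = 12.0251 /hr

Final: 12.0251 /hr


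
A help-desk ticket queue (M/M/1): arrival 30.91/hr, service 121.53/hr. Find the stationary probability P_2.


ρ = 30.91/121.53 = 0.2543
P_n = (1−ρ)·ρ^n = (1 − 0.2543)·0.2543^2 = 0.7457·0.064689 = 0.048236

Final: 0.048236


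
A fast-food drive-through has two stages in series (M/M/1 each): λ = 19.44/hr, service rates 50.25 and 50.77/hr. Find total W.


Each node sees arrival rate λ = 19.44/hr (tandem ⇒ throughput preserved).
W₁ = 1/(μ₁−λ) = 1/(50.25−19.44) = 0.03246 hr
W₂ = 1/(μ₂−λ) = 1/(50.77−19.44) = 0.03192 hr
W_total = W₁ + W₂ = 0.03246 + 0.03192 = 0.06438 hr

Final: 0.06438 hr


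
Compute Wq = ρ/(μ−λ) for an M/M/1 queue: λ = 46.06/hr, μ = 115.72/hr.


ρ = 46.06/115.72 = 0.3980
Wq = ρ/(μ−λ) = 0.3980/(115.72 − 46.06) = 0.3980/69.66 = 0.005714 hr

Final: 0.005714 hr


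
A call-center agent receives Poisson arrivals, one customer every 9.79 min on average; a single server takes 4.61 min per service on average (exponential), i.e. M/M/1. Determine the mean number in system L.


λ = 60/9.79 = 6.1287 /hr
μ = 60/4.61 = 13.0152 /hr
ρ = λ/μ = 6.1287/13.0152 = 0.4709
L = ρ/(1−ρ) = 0.4709/0.5291 = 0.8900

Final: 0.8900


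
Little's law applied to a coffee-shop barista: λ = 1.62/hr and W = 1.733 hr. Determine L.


L = λW = 1.62·1.733 = 2.8075

Final: 2.8075


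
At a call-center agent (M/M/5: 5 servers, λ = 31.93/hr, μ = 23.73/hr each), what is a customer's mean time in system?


a = 1.3456; ρ = 0.2691; P₀ = 0.260165
Lq = P₀·a^c·ρ/(c!(1−ρ)²) = 0.004817
Wq = Lq/λ = 0.004817/31.93 = 0.0001509 hr
W = Wq + 1/μ = 0.0001509 + 0.04214 = 0.04229 hr

Final: 0.04229 hr


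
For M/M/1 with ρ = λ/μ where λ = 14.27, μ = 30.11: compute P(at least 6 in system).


ρ = 14.27/30.11 = 0.4739
P(N ≥ n) = ρ^n = 0.4739^6 = 0.011331

Final: 0.011331


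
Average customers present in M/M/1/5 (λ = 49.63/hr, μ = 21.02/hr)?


ρ = 49.63/21.02 = 2.3611
L = ρ[1 − (K+1)ρ^K + Kρ^(K+1)] / [(1−ρ)(1−ρ^(K+1))]
Numerator: 2.3611·(1 − 6·73.376639 + 5·173.248459) = 1008.141745
Denominator: (-1.3611)·(-172.248459) = 234.444739
L = 1008.141745/234.444739 = 4.3001

Final: 4.3001


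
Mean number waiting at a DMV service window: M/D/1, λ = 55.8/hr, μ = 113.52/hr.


ρ = 55.8/113.52 = 0.4915
M/D/1: Lq = ρ²/(2(1−ρ)) = 0.2416/(2·0.5085) = 0.23760

Final: 0.23760


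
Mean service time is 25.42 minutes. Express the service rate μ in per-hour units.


μ = 1/(service time) in consistent units.
1 hour = 60 min, so μ = 60/25.42 = 2.3603 per hour

Final: 2.3603 /hr


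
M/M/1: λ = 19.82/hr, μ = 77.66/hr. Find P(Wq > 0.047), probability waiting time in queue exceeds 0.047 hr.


ρ = 19.82/77.66 = 0.2552
P(Wq > t) = ρ·e^{−(μ−λ)t} = 0.2552·e^{−2.7185}
= 0.2552·0.065975 = 0.016838

Final: 0.016838


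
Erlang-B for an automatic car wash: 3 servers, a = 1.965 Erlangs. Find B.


B(c,a) = (a^c/c!) / Σ_{k=0}^{c} a^k/k!
a^3/3! = 1.264551
Σ terms (k=0..3): 1.00000 + 1.96500 + 1.93061 + 1.26455 = 6.160164
B = 1.264551/6.160164 = 0.205279

Final: 0.205279


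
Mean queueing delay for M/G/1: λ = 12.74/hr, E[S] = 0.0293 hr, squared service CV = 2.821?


ρ = λ·E[S] = 12.74·0.0293 = 0.3733
E[S²] = E[S]²(1+C_s²) = 0.0293²·(1+2.821) = 0.003280
Wq = λ·E[S²]/(2(1−ρ)) = 12.74·0.003280/(2·0.6267) = 0.03334 hr

Final: 0.03334 hr


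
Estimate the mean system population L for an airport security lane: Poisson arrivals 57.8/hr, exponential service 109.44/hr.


ρ = λ/μ = 57.8/109.44 = 0.5281
L = ρ/(1−ρ) = 0.5281/(1 − 0.5281) = 0.5281/0.4719 = 1.1193

Final: 1.1193


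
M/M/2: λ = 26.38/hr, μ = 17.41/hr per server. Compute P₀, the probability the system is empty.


a = λ/μ = 26.38/17.41 = 1.5152; ρ = a/c = 0.7576
Σ_{k=0}^{1} a^k/k! (terms k=0..1) = 1.00000 + 1.51522 = 2.51522
Tail: a^2/(2!(1−ρ)) = 2.29590/(2·0.2424) = 4.73596
P₀ = 1/(2.51522 + 4.73596) = 1/7.25118 = 0.137908

Final: 0.137908


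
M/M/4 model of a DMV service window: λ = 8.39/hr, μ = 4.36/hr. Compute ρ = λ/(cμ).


ρ = λ/(cμ) = 8.39/(4·4.36) = 8.39/17.44 = 0.4811

Final: 0.4811


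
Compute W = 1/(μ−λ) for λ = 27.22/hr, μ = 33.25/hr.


W = 1/(μ−λ) = 1/(33.25 − 27.22) = 1/6.03 = 0.1658 hr

Final: 0.1658 hr


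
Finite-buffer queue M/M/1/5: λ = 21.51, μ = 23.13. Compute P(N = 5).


ρ = λ/μ = 21.51/23.13 = 0.9300
P_K = (1−ρ)ρ^K/(1−ρ^(K+1)) = (0.07004·0.695543)/(1 − 0.646828)
= 0.048715/0.353172 = 0.137936

Final: 0.137936


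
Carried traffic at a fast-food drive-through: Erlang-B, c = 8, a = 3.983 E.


B(8,3.983) = 0.029890 (Erlang-B)
Carried load = a(1 − B) = 3.983·(1 − 0.029890) = 3.983·0.970110 = 3.8639 E

Final: 3.8639 Erlangs


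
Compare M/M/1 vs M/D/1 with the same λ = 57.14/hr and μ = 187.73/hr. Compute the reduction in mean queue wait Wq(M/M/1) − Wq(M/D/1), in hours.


ρ = 57.14/187.73 = 0.3044
Wq(M/M/1) = ρ/(μ−λ) = 0.3044/130.59 = 0.002331 hr
Wq(M/D/1) = ρ/(2(μ−λ)) = 0.001165 hr
Savings = 0.002331 − 0.001165 = 0.001165 hr

Final: 0.001165 hr


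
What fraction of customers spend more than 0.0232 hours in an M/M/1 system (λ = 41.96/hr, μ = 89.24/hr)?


W ~ Exponential(μ−λ) for M/M/1.
μ − λ = 89.24 − 41.96 = 47.2800
P(W > t) = e^{−(μ−λ)t} = e^{−1.0969} = 0.333906

Final: 0.333906


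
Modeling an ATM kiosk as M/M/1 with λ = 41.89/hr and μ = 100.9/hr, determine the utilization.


ρ = λ/μ = 41.89/100.9 = 0.4152

Final: 0.4152


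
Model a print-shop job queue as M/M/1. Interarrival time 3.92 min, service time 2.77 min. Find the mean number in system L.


λ = 60/3.92 = 15.3061 /hr
μ = 60/2.77 = 21.6606 /hr
ρ = λ/μ = 15.3061/21.6606 = 0.7066
L = ρ/(1−ρ) = 0.7066/0.2934 = 2.4087

Final: 2.4087


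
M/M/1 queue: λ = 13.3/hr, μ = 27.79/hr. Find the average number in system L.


ρ = λ/μ = 13.3/27.79 = 0.4786
L = ρ/(1−ρ) = 0.4786/(1 − 0.4786) = 0.4786/0.5214 = 0.9179

Final: 0.9179


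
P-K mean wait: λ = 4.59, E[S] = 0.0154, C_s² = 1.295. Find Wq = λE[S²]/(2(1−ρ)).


ρ = λ·E[S] = 4.59·0.0154 = 0.07069
E[S²] = E[S]²(1+C_s²) = 0.0154²·(1+1.295) = 0.0005443
Wq = λ·E[S²]/(2(1−ρ)) = 4.59·0.0005443/(2·0.9293) = 0.001344 hr

Final: 0.001344 hr


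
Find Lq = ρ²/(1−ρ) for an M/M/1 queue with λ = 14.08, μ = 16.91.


ρ = 14.08/16.91 = 0.8326
Lq = ρ²/(1−ρ) = 0.6933/0.1674 = 4.1426

Final: 4.1426


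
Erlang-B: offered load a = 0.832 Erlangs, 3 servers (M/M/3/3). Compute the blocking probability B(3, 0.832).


B(c,a) = (a^c/c!) / Σ_{k=0}^{c} a^k/k!
a^3/3! = 0.095988
Σ terms (k=0..3): 1.00000 + 0.83200 + 0.34611 + 0.09599 = 2.274100
B = 0.095988/2.274100 = 0.042209

Final: 0.042209


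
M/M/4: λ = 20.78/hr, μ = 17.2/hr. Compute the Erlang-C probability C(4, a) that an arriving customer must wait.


a = λ/μ = 1.2081; ρ = a/4 = 0.3020
P₀ = 0.297706 (from M/M/c formula)
C(c,a) = [a^c/(c!(1−ρ))]·P₀ = [2.13044/(24·0.6980)]·0.297706
= 0.12718·0.297706 = 0.037863

Final: 0.037863


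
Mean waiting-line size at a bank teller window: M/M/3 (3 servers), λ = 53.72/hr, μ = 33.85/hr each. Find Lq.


a = λ/μ = 1.5870; ρ = a/3 = 0.5290
P₀ = 0.190091
Lq = P₀·a^c·ρ / (c!·(1−ρ)²) = 0.190091·3.99698·0.5290/(6·0.22184)
= 0.30196

Final: 0.30196


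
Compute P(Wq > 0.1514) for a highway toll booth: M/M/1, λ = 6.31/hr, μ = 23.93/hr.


ρ = 6.31/23.93 = 0.2637
P(Wq > t) = ρ·e^{−(μ−λ)t} = 0.2637·e^{−2.6677}
= 0.2637·0.069414 = 0.018303

Final: 0.018303


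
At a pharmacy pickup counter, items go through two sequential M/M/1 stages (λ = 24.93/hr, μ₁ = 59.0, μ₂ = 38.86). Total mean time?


Each node sees arrival rate λ = 24.93/hr (tandem ⇒ throughput preserved).
W₁ = 1/(μ₁−λ) = 1/(59.0−24.93) = 0.02935 hr
W₂ = 1/(μ₂−λ) = 1/(38.86−24.93) = 0.07179 hr
W_total = W₁ + W₂ = 0.02935 + 0.07179 = 0.10114 hr

Final: 0.10114 hr


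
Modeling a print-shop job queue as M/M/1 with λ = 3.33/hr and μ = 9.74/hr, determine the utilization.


ρ = λ/μ = 3.33/9.74 = 0.3419

Final: 0.3419


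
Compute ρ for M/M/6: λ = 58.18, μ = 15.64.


ρ = λ/(cμ) = 58.18/(6·15.64) = 58.18/93.84 = 0.6200

Final: 0.6200


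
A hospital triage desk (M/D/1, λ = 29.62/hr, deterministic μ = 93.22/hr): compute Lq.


ρ = 29.62/93.22 = 0.3177
M/D/1: Lq = ρ²/(2(1−ρ)) = 0.1010/(2·0.6823) = 0.07399

Final: 0.07399


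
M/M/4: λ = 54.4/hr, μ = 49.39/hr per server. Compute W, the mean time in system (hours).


a = 1.1014; ρ = 0.2754; P₀ = 0.331636
Lq = P₀·a^c·ρ/(c!(1−ρ)²) = 0.01066
Wq = Lq/λ = 0.01066/54.4 = 0.0001960 hr
W = Wq + 1/μ = 0.0001960 + 0.02025 = 0.02044 hr

Final: 0.02044 hr


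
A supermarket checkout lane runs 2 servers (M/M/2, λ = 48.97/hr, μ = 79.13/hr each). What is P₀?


a = λ/μ = 48.97/79.13 = 0.6189; ρ = a/c = 0.3094
Σ_{k=0}^{1} a^k/k! (terms k=0..1) = 1.00000 + 0.61886 = 1.61886
Tail: a^2/(2!(1−ρ)) = 0.38298/(2·0.6906) = 0.27729
P₀ = 1/(1.61886 + 0.27729) = 1/1.89615 = 0.527385

Final: 0.527385


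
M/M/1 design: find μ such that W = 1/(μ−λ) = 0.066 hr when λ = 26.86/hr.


W = 1/(μ−λ) ⇒ μ − λ = 1/W = 1/0.066 = 15.1515
μ = λ + 1/W = 26.86 + 15.1515 = 42.0115 per hr

Final: 42.0115 /hr


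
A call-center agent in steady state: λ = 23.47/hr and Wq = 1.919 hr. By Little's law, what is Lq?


Lq = λWq = 23.47·1.919 = 45.0389

Final: 45.0389


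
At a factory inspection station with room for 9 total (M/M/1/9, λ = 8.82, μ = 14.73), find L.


ρ = 8.82/14.73 = 0.5988
L = ρ[1 − (K+1)ρ^K + Kρ^(K+1)] / [(1−ρ)(1−ρ^(K+1))]
Numerator: 0.5988·(1 − 10·0.009894 + 9·0.005925) = 0.571460
Denominator: (0.4012)·(0.994075) = 0.398845
L = 0.571460/0.398845 = 1.4328

Final: 1.4328


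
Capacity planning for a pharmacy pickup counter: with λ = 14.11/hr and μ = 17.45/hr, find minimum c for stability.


Stability requires cμ > λ ⇔ c > λ/μ.
λ/μ = 14.11/17.45 = 0.8086
Minimum integer c = ⌊0.8086⌋ + 1 = 1
Check: 1·17.45 = 17.45 > 14.11, while 0·17.45 = 0.00 ≤ 14.11

Final: 1 servers


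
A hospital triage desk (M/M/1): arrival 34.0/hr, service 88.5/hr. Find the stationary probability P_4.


ρ = 34.0/88.5 = 0.3842
P_n = (1−ρ)·ρ^n = (1 − 0.3842)·0.3842^4 = 0.6158·0.021784 = 0.013415

Final: 0.013415


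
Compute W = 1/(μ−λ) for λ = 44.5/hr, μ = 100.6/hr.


W = 1/(μ−λ) = 1/(100.6 − 44.5) = 1/56.10 = 0.01783 hr

Final: 0.01783 hr


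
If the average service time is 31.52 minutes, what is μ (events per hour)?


μ = 1/(service time) in consistent units.
1 hour = 60 min, so μ = 60/31.52 = 1.9036 per hour

Final: 1.9036 /hr


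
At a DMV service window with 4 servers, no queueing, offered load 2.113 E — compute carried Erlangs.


B(4,2.113) = 0.107196 (Erlang-B)
Carried load = a(1 − B) = 2.113·(1 − 0.107196) = 2.113·0.892804 = 1.8865 E

Final: 1.8865 Erlangs


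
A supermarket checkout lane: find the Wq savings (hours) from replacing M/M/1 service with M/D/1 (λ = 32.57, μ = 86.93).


ρ = 32.57/86.93 = 0.3747
Wq(M/M/1) = ρ/(μ−λ) = 0.3747/54.36 = 0.006892 hr
Wq(M/D/1) = ρ/(2(μ−λ)) = 0.003446 hr
Savings = 0.006892 − 0.003446 = 0.003446 hr

Final: 0.003446 hr


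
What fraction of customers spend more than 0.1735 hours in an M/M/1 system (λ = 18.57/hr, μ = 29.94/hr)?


W ~ Exponential(μ−λ) for M/M/1.
μ − λ = 29.94 − 18.57 = 11.3700
P(W > t) = e^{−(μ−λ)t} = e^{−1.9727} = 0.139082

Final: 0.139082


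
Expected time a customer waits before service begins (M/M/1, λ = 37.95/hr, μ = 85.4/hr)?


ρ = 37.95/85.4 = 0.4444
Wq = ρ/(μ−λ) = 0.4444/(85.4 − 37.95) = 0.4444/47.45 = 0.009365 hr

Final: 0.009365 hr


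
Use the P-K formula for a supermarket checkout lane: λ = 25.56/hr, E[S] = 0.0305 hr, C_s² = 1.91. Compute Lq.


ρ = λ·E[S] = 25.56·0.0305 = 0.7796
Lq = ρ²(1+C_s²)/(2(1−ρ)) = 0.6077·(1+1.91)/(2·0.2204)
= 0.6077·2.9100/0.4408 = 4.01175

Final: 4.01175


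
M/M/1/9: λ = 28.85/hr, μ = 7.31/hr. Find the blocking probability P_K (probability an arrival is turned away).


ρ = λ/μ = 28.85/7.31 = 3.9466
P_K = (1−ρ)ρ^K/(1−ρ^(K+1)) = (-2.9466·232303.613216)/(1 − 916820.689642)
= -684517.076426/-916819.689642 = 0.746621

Final: 0.746621


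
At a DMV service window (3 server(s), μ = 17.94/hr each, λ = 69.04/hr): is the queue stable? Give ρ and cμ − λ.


Total capacity cμ = 3·17.94 = 53.82/hr
ρ = λ/(cμ) = 69.04/53.82 = 1.2828
Stable ⇔ ρ < 1: NO
Spare capacity = cμ − λ = 53.82 − 69.04 = -15.22/hr

Final: ρ = 1.2828; unstable; margin = -15.22/hr


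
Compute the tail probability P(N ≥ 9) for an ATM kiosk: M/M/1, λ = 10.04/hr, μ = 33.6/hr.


ρ = 10.04/33.6 = 0.2988
P(N ≥ n) = ρ^n = 0.2988^9 = 0.00001899

Final: 0.00001899


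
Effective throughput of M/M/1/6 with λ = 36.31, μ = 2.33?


ρ = 15.5837; P_K = (1−ρ)ρ^6/(1−ρ^7) = 0.935830
λ_eff = λ(1 − P_K) = 36.31·(1 − 0.935830) = 36.31·0.064170 = 2.3300 /hr

Final: 2.3300 /hr


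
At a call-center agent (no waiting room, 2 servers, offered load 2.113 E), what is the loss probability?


B(c,a) = (a^c/c!) / Σ_{k=0}^{c} a^k/k!
a^2/2! = 2.232384
Σ terms (k=0..2): 1.00000 + 2.11300 + 2.23238 = 5.345384
B = 2.232384/5.345384 = 0.417628

Final: 0.417628


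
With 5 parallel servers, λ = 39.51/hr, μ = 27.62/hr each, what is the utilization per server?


ρ = λ/(cμ) = 39.51/(5·27.62) = 39.51/138.10 = 0.2861

Final: 0.2861


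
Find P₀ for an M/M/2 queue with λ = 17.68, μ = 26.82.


a = λ/μ = 17.68/26.82 = 0.6592; ρ = a/c = 0.3296
Σ_{k=0}^{1} a^k/k! (terms k=0..1) = 1.00000 + 0.65921 = 1.65921
Tail: a^2/(2!(1−ρ)) = 0.43456/(2·0.6704) = 0.32411
P₀ = 1/(1.65921 + 0.32411) = 1/1.98331 = 0.504206

Final: 0.504206


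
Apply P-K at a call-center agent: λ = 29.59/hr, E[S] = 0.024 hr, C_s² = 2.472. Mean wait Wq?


ρ = λ·E[S] = 29.59·0.024 = 0.7102
E[S²] = E[S]²(1+C_s²) = 0.024²·(1+2.472) = 0.002000
Wq = λ·E[S²]/(2(1−ρ)) = 29.59·0.002000/(2·0.2898) = 0.10208 hr

Final: 0.10208 hr


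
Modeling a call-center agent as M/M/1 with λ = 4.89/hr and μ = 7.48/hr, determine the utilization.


ρ = λ/μ = 4.89/7.48 = 0.6537

Final: 0.6537


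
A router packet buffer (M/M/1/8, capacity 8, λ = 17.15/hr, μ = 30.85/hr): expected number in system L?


ρ = 17.15/30.85 = 0.5559
L = ρ[1 − (K+1)ρ^K + Kρ^(K+1)] / [(1−ρ)(1−ρ^(K+1))]
Numerator: 0.5559·(1 − 9·0.009122 + 8·0.005071) = 0.532830
Denominator: (0.4441)·(0.994929) = 0.441832
L = 0.532830/0.441832 = 1.2060

Final: 1.2060


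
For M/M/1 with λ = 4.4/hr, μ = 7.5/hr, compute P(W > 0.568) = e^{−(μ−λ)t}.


W ~ Exponential(μ−λ) for M/M/1.
μ − λ = 7.5 − 4.4 = 3.1000
P(W > t) = e^{−(μ−λ)t} = e^{−1.7608} = 0.171907

Final: 0.171907


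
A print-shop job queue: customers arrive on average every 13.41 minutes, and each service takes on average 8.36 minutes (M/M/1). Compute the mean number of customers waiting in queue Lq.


λ = 60/13.41 = 4.4743 /hr
μ = 60/8.36 = 7.1770 /hr
ρ = λ/μ = 4.4743/7.1770 = 0.6234
Lq = ρ²/(1−ρ) = 0.3886/0.3766 = 1.0320

Final: 1.0320


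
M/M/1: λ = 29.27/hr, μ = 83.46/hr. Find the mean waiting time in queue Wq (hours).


ρ = 29.27/83.46 = 0.3507
Wq = ρ/(μ−λ) = 0.3507/(83.46 − 29.27) = 0.3507/54.19 = 0.006472 hr

Final: 0.006472 hr


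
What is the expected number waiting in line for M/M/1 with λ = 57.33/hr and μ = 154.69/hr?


ρ = 57.33/154.69 = 0.3706
Lq = ρ²/(1−ρ) = 0.1374/0.6294 = 0.2182

Final: 0.2182


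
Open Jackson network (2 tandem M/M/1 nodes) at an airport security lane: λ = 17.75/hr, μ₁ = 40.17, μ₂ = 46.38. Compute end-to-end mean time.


Each node sees arrival rate λ = 17.75/hr (tandem ⇒ throughput preserved).
W₁ = 1/(μ₁−λ) = 1/(40.17−17.75) = 0.04460 hr
W₂ = 1/(μ₂−λ) = 1/(46.38−17.75) = 0.03493 hr
W_total = W₁ + W₂ = 0.04460 + 0.03493 = 0.07953 hr

Final: 0.07953 hr


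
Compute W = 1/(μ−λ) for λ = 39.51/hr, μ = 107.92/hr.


W = 1/(μ−λ) = 1/(107.92 − 39.51) = 1/68.41 = 0.01462 hr

Final: 0.01462 hr


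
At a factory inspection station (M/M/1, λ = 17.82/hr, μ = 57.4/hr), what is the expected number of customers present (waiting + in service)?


ρ = λ/μ = 17.82/57.4 = 0.3105
L = ρ/(1−ρ) = 0.3105/(1 − 0.3105) = 0.3105/0.6895 = 0.4502

Final: 0.4502


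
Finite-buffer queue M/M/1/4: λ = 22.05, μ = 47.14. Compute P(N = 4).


ρ = λ/μ = 22.05/47.14 = 0.4678
P_K = (1−ρ)ρ^K/(1−ρ^(K+1)) = (0.5322·0.047871)/(1 − 0.022392)
= 0.025479/0.977608 = 0.026063

Final: 0.026063


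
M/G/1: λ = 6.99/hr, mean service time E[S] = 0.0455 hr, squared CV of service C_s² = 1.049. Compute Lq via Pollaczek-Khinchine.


ρ = λ·E[S] = 6.99·0.0455 = 0.3180
Lq = ρ²(1+C_s²)/(2(1−ρ)) = 0.1012·(1+1.049)/(2·0.6820)
= 0.1012·2.0490/1.3639 = 0.15196

Final: 0.15196


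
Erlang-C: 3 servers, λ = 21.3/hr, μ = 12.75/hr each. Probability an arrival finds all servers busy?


a = λ/μ = 1.6706; ρ = a/3 = 0.5569
P₀ = 0.171834 (from M/M/c formula)
C(c,a) = [a^c/(c!(1−ρ))]·P₀ = [4.66239/(6·0.4431)]·0.171834
= 1.75355·0.171834 = 0.301320

Final: 0.301320


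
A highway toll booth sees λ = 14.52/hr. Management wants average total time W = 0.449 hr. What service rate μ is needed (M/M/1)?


W = 1/(μ−λ) ⇒ μ − λ = 1/W = 1/0.449 = 2.2272
μ = λ + 1/W = 14.52 + 2.2272 = 16.7472 per hr

Final: 16.7472 /hr


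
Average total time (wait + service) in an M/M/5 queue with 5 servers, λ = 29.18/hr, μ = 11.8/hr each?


a = 2.4729; ρ = 0.4946; P₀ = 0.082416
Lq = P₀·a^c·ρ/(c!(1−ρ)²) = 0.12296
Wq = Lq/λ = 0.12296/29.18 = 0.004214 hr
W = Wq + 1/μ = 0.004214 + 0.08475 = 0.08896 hr

Final: 0.08896 hr


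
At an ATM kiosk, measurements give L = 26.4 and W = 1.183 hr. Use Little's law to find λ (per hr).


λ = L/W = 26.4/1.183 = 22.3161 /hr

Final: 22.3161 /hr


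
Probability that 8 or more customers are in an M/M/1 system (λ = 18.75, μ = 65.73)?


ρ = 18.75/65.73 = 0.2853
P(N ≥ n) = ρ^n = 0.2853^8 = 0.00004384

Final: 0.00004384


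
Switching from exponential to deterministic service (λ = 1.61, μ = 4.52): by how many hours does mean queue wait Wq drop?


ρ = 1.61/4.52 = 0.3562
Wq(M/M/1) = ρ/(μ−λ) = 0.3562/2.91 = 0.12240 hr
Wq(M/D/1) = ρ/(2(μ−λ)) = 0.06120 hr
Savings = 0.12240 − 0.06120 = 0.06120 hr

Final: 0.06120 hr


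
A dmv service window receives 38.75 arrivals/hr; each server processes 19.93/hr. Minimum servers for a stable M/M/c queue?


Stability requires cμ > λ ⇔ c > λ/μ.
λ/μ = 38.75/19.93 = 1.9443
Minimum integer c = ⌊1.9443⌋ + 1 = 2
Check: 2·19.93 = 39.86 > 38.75, while 1·19.93 = 19.93 ≤ 38.75

Final: 2 servers


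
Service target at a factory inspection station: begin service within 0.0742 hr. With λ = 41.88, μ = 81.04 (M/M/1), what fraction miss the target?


ρ = 41.88/81.04 = 0.5168
P(Wq > t) = ρ·e^{−(μ−λ)t} = 0.5168·e^{−2.9057}
= 0.5168·0.054712 = 0.028274

Final: 0.028274


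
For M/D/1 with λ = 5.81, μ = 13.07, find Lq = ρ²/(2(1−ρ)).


ρ = 5.81/13.07 = 0.4445
M/D/1: Lq = ρ²/(2(1−ρ)) = 0.1976/(2·0.5555) = 0.17787

Final: 0.17787


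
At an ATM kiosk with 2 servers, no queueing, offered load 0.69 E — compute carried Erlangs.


B(2,0.69) = 0.123467 (Erlang-B)
Carried load = a(1 − B) = 0.69·(1 − 0.123467) = 0.69·0.876533 = 0.6048 E

Final: 0.6048 Erlangs


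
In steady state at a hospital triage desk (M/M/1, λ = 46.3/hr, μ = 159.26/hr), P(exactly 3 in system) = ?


ρ = 46.3/159.26 = 0.2907
P_n = (1−ρ)·ρ^n = (1 − 0.2907)·0.2907^3 = 0.7093·0.024571 = 0.017428

Final: 0.017428


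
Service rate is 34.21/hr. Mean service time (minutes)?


Mean service time = 1/μ = 1/34.21 hour = 0.02923 hour
In minutes: 0.02923 × 60 = 1.7539 min

Final: 1.7539 min


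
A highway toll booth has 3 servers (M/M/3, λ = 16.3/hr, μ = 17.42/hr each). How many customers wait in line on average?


a = λ/μ = 0.9357; ρ = a/3 = 0.3119
P₀ = 0.388816
Lq = P₀·a^c·ρ / (c!·(1−ρ)²) = 0.388816·0.81925·0.3119/(6·0.47348)
= 0.03497

Final: 0.03497


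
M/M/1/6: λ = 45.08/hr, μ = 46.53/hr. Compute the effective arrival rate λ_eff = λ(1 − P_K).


ρ = 0.9688; P_K = (1−ρ)ρ^6/(1−ρ^7) = 0.129654
λ_eff = λ(1 − P_K) = 45.08·(1 − 0.129654) = 45.08·0.870346 = 39.2352 /hr

Final: 39.2352 /hr


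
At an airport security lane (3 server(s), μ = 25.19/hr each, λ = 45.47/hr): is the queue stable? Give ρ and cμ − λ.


Total capacity cμ = 3·25.19 = 75.57/hr
ρ = λ/(cμ) = 45.47/75.57 = 0.6017
Stable ⇔ ρ < 1: YES
Spare capacity = cμ − λ = 75.57 − 45.47 = 30.10/hr

Final: ρ = 0.6017; stable; margin = 30.10/hr


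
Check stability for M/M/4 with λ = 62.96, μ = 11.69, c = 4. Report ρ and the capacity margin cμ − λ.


Total capacity cμ = 4·11.69 = 46.76/hr
ρ = λ/(cμ) = 62.96/46.76 = 1.3464
Stable ⇔ ρ < 1: NO
Spare capacity = cμ − λ = 46.76 − 62.96 = -16.20/hr

Final: ρ = 1.3464; unstable; margin = -16.20/hr


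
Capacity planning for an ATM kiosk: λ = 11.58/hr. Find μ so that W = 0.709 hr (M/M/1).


W = 1/(μ−λ) ⇒ μ − λ = 1/W = 1/0.709 = 1.4104
μ = λ + 1/W = 11.58 + 1.4104 = 12.9904 per hr

Final: 12.9904 /hr


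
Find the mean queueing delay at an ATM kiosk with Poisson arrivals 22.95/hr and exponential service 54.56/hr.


ρ = 22.95/54.56 = 0.4206
Wq = ρ/(μ−λ) = 0.4206/(54.56 − 22.95) = 0.4206/31.61 = 0.01331 hr

Final: 0.01331 hr


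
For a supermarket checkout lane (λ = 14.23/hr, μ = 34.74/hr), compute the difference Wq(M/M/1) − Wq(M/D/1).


ρ = 14.23/34.74 = 0.4096
Wq(M/M/1) = ρ/(μ−λ) = 0.4096/20.51 = 0.01997 hr
Wq(M/D/1) = ρ/(2(μ−λ)) = 0.009986 hr
Savings = 0.01997 − 0.009986 = 0.009986 hr

Final: 0.009986 hr


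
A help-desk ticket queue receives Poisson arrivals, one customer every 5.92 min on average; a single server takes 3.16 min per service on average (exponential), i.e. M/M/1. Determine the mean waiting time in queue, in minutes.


λ = 60/5.92 = 10.1351 /hr
μ = 60/3.16 = 18.9873 /hr
ρ = λ/μ = 10.1351/18.9873 = 0.5338
Wq = ρ/(μ−λ) = 0.5338/(18.9873−10.1351) = 0.06030 hr
In minutes: 0.06030·60 = 3.618 min

Final: 3.618 min
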